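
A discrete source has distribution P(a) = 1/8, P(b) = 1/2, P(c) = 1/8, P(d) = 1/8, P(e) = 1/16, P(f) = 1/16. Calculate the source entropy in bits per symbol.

2.125 bits

Each probability is a power of 1/2, so log₂(1/p) is an integer.
H = Σ p·log₂(1/p) = 1/8·3 + 1/2·1 + 1/8·3 + 1/8·3 + 1/16·4 + 1/16·4 = 2.125 bits.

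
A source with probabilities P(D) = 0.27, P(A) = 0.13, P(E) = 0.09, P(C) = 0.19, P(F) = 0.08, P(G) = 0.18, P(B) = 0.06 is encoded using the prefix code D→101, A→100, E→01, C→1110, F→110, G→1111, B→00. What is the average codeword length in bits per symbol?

L̄ = Σ pᵢ·ℓᵢ = 0.27·3 + 0.13·3 + 0.09·2 + 0.19·4 + 0.08·3 + 0.18·4 + 0.06·2 = 3.22 bits/symbol.

3.22 bits/symbol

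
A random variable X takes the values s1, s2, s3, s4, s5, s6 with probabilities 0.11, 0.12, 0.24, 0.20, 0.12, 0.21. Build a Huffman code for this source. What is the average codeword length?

2.55 bits/symbol

Repeatedly combine the two least-probable nodes; the expected code length is the sum of the merged weights.
merge 11/100 + 3/25 → 23/100
merge 3/25 + 1/5 → 8/25
merge 21/100 + 23/100 → 11/25
merge 6/25 + 8/25 → 14/25
merge 11/25 + 14/25 → 1
L = 23/100 + 8/25 + 11/25 + 14/25 + 1 = 51/20 = 2.55 bits/symbol.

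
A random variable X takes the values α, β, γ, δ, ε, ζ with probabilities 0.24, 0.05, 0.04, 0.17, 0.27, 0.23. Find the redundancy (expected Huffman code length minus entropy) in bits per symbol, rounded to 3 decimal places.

Entropy H = −Σ p log₂ p ≈ 2.3283 bits.
Huffman merges: 1/25+1/20→9/100; 9/100+17/100→13/50; 23/100+6/25→47/100; 13/50+27/100→53/100; 47/100+53/100→1. L = 47/20 ≈ 2.3500.
L − H = 2.3500 − 2.3283 = 0.022 bits.

0.022 bits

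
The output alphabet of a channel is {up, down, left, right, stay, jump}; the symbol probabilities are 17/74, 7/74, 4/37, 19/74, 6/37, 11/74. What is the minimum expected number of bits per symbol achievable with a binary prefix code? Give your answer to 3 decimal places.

2.514 bits/symbol

Repeatedly combine the two least-probable nodes; the expected code length is the sum of the merged weights.
merge 7/74 + 4/37 → 15/74
merge 11/74 + 6/37 → 23/74
merge 15/74 + 17/74 → 16/37
merge 19/74 + 23/74 → 21/37
merge 16/37 + 21/37 → 1
L = 15/74 + 23/74 + 16/37 + 21/37 + 1 = 93/37 ≈ 2.514 bits/symbol.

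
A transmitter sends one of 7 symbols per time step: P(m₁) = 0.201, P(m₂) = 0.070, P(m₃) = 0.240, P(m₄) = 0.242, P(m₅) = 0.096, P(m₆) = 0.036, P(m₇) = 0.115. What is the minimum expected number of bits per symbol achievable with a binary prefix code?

Repeatedly combine the two least-probable nodes; the expected code length is the sum of the merged weights.
merge 9/250 + 7/100 → 53/500
merge 12/125 + 53/500 → 101/500
merge 23/200 + 201/1000 → 79/250
merge 101/500 + 6/25 → 221/500
merge 121/500 + 79/250 → 279/500
merge 221/500 + 279/500 → 1
L = 53/500 + 101/500 + 79/250 + 221/500 + 279/500 + 1 = 328/125 = 2.624 bits/symbol.

2.624 bits/symbol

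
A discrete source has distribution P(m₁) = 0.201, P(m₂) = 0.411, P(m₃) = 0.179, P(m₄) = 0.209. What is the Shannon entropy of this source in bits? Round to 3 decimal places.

1.909 bits

H = −Σ pᵢ log₂ pᵢ.
−0.201·log₂(0.201) = 0.4653
−0.411·log₂(0.411) = 0.5272
−0.179·log₂(0.179) = 0.4443
−0.209·log₂(0.209) = 0.4720
Sum ≈ 1.9088 → 1.909 bits.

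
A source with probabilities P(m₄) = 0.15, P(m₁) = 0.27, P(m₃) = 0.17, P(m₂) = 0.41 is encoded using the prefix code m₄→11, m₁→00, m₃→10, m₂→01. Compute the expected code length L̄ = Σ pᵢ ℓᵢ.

2 bits/symbol

L̄ = Σ pᵢ·ℓᵢ = 0.15·2 + 0.27·2 + 0.17·2 + 0.41·2 = 2 bits/symbol.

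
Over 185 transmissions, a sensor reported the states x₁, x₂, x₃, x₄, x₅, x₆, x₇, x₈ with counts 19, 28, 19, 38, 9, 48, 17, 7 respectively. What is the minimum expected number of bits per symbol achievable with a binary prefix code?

Probabilities are the counts divided by 185.
Repeatedly combine the two least-probable nodes; the expected code length is the sum of the merged weights.
merge 7/185 + 9/185 → 16/185
merge 16/185 + 17/185 → 33/185
merge 19/185 + 19/185 → 38/185
merge 28/185 + 33/185 → 61/185
merge 38/185 + 38/185 → 76/185
merge 48/185 + 61/185 → 109/185
merge 76/185 + 109/185 → 1
L = 16/185 + 33/185 + 38/185 + 61/185 + 76/185 + 109/185 + 1 = 14/5 = 2.8 bits/symbol.

2.8 bits/symbol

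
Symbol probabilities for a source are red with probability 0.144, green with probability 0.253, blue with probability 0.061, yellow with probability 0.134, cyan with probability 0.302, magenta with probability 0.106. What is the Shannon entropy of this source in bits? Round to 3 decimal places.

H = −Σ pᵢ log₂ pᵢ.
−0.144·log₂(0.144) = 0.4026
−0.253·log₂(0.253) = 0.5016
−0.061·log₂(0.061) = 0.2461
−0.134·log₂(0.134) = 0.3886
−0.302·log₂(0.302) = 0.5217
−0.106·log₂(0.106) = 0.3432
Sum ≈ 2.4038 → 2.404 bits.

2.404 bits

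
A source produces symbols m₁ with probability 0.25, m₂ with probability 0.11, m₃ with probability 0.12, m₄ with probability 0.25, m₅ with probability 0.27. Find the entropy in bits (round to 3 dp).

H = −Σ pᵢ log₂ pᵢ.
−0.25·log₂(0.25) = 0.5000
−0.11·log₂(0.11) = 0.3503
−0.12·log₂(0.12) = 0.3671
−0.25·log₂(0.25) = 0.5000
−0.27·log₂(0.27) = 0.5100
Sum ≈ 2.2274 → 2.227 bits.

2.227 bits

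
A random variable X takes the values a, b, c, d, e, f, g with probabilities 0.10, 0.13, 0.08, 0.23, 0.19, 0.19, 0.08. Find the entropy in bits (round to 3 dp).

H = −Σ pᵢ log₂ pᵢ.
−0.10·log₂(0.10) = 0.3322
−0.13·log₂(0.13) = 0.3826
−0.08·log₂(0.08) = 0.2915
−0.23·log₂(0.23) = 0.4877
−0.19·log₂(0.19) = 0.4552
−0.19·log₂(0.19) = 0.4552
−0.08·log₂(0.08) = 0.2915
Sum ≈ 2.6960 → 2.696 bits.

2.696 bits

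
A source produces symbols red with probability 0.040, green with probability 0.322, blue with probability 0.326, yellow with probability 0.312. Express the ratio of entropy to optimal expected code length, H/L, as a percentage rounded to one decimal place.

88.2%

Entropy H = −Σ p log₂ p ≈ 1.7636 bits.
Huffman merges: 1/25+39/125→44/125; 161/500+163/500→81/125; 44/125+81/125→1. L = 2 ≈ 2.0000.
Efficiency = H/L = 1.7636/2.0000 = 88.2%.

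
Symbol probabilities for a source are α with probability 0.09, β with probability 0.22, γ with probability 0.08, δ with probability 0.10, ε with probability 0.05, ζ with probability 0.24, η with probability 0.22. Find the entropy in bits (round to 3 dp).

2.608 bits

H = −Σ pᵢ log₂ pᵢ.
−0.09·log₂(0.09) = 0.3127
−0.22·log₂(0.22) = 0.4806
−0.08·log₂(0.08) = 0.2915
−0.10·log₂(0.10) = 0.3322
−0.05·log₂(0.05) = 0.2161
−0.24·log₂(0.24) = 0.4941
−0.22·log₂(0.22) = 0.4806
Sum ≈ 2.6077 → 2.608 bits.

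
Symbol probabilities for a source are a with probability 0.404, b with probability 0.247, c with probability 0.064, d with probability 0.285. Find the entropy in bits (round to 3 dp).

1.796 bits

H = −Σ pᵢ log₂ pᵢ.
−0.404·log₂(0.404) = 0.5283
−0.247·log₂(0.247) = 0.4983
−0.064·log₂(0.064) = 0.2538
−0.285·log₂(0.285) = 0.5161
Sum ≈ 1.7965 → 1.796 bits.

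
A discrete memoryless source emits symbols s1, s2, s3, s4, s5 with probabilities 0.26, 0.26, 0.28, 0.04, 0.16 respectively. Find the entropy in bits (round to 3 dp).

H = −Σ pᵢ log₂ pᵢ.
−0.26·log₂(0.26) = 0.5053
−0.26·log₂(0.26) = 0.5053
−0.28·log₂(0.28) = 0.5142
−0.04·log₂(0.04) = 0.1858
−0.16·log₂(0.16) = 0.4230
Sum ≈ 2.1336 → 2.134 bits.

2.134 bits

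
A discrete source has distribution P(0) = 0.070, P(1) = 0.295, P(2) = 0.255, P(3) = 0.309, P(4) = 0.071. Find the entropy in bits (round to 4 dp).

H = −Σ pᵢ log₂ pᵢ.
−0.070·log₂(0.070) = 0.2686
−0.295·log₂(0.295) = 0.5196
−0.255·log₂(0.255) = 0.5027
−0.309·log₂(0.309) = 0.5235
−0.071·log₂(0.071) = 0.2709
Sum ≈ 2.0853 → 2.0853 bits.

2.0853 bits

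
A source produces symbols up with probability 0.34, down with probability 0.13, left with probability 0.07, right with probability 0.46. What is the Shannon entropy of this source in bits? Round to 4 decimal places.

1.6957 bits

H = −Σ pᵢ log₂ pᵢ.
−0.34·log₂(0.34) = 0.5292
−0.13·log₂(0.13) = 0.3826
−0.07·log₂(0.07) = 0.2686
−0.46·log₂(0.46) = 0.5153
Sum ≈ 1.6957 → 1.6957 bits.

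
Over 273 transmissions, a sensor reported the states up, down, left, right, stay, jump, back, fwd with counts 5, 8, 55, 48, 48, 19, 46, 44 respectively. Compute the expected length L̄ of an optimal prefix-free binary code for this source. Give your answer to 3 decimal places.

Probabilities are the counts divided by 273.
Repeatedly combine the two least-probable nodes; the expected code length is the sum of the merged weights.
merge 5/273 + 8/273 → 1/21
merge 1/21 + 19/273 → 32/273
merge 32/273 + 44/273 → 76/273
merge 46/273 + 16/91 → 94/273
merge 16/91 + 55/273 → 103/273
merge 76/273 + 94/273 → 170/273
merge 103/273 + 170/273 → 1
L = 1/21 + 32/273 + 76/273 + 94/273 + 103/273 + 170/273 + 1 = 761/273 ≈ 2.788 bits/symbol.

2.788 bits/symbol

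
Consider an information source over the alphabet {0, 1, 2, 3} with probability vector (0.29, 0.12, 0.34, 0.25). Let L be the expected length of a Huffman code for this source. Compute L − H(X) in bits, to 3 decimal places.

Entropy H = −Σ p log₂ p ≈ 1.9141 bits.
Huffman merges: 3/25+1/4→37/100; 29/100+17/50→63/100; 37/100+63/100→1. L = 2 ≈ 2.0000.
L − H = 2.0000 − 1.9141 = 0.086 bits.

0.086 bits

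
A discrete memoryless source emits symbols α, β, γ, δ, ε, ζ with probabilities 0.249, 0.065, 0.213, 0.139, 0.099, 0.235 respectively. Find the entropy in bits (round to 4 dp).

2.4480 bits

H = −Σ pᵢ log₂ pᵢ.
−0.249·log₂(0.249) = 0.4994
−0.065·log₂(0.065) = 0.2563
−0.213·log₂(0.213) = 0.4752
−0.139·log₂(0.139) = 0.3957
−0.099·log₂(0.099) = 0.3303
−0.235·log₂(0.235) = 0.4910
Sum ≈ 2.4480 → 2.4480 bits.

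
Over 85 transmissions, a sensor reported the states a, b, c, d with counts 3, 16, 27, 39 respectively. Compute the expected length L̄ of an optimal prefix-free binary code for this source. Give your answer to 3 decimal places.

1.765 bits/symbol

Probabilities are the counts divided by 85.
Repeatedly combine the two least-probable nodes; the expected code length is the sum of the merged weights.
merge 3/85 + 16/85 → 19/85
merge 19/85 + 27/85 → 46/85
merge 39/85 + 46/85 → 1
L = 19/85 + 46/85 + 1 = 30/17 ≈ 1.765 bits/symbol.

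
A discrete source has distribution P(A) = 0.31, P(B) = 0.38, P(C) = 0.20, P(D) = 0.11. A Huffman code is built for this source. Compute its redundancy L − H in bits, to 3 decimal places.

Entropy H = −Σ p log₂ p ≈ 1.8689 bits.
Huffman merges: 11/100+1/5→31/100; 31/100+31/100→31/50; 19/50+31/50→1. L = 193/100 ≈ 1.9300.
L − H = 1.9300 − 1.8689 = 0.061 bits.

0.061 bits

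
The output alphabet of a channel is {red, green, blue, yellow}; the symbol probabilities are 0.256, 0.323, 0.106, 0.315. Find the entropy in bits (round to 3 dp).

1.898 bits

H = −Σ pᵢ log₂ pᵢ.
−0.256·log₂(0.256) = 0.5032
−0.323·log₂(0.323) = 0.5266
−0.106·log₂(0.106) = 0.3432
−0.315·log₂(0.315) = 0.5250
Sum ≈ 1.8980 → 1.898 bits.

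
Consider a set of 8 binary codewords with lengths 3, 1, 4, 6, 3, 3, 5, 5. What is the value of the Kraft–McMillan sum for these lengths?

With common denominator 2^6 = 64: Σ 2^(−ℓᵢ) = 8/64 + 32/64 + 4/64 + 1/64 + 8/64 + 8/64 + 2/64 + 2/64 = 65/64 = 1.015625.

1.015625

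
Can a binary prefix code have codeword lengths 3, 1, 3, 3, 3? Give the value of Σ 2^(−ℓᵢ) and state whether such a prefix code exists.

With common denominator 2^3 = 8: Σ 2^(−ℓᵢ) = 1/8 + 4/8 + 1/8 + 1/8 + 1/8 = 8/8 = 1.
Kraft's inequality requires Σ ≤ 1; here Σ = 1 ≤ 1, so such a prefix code exists.

1; yes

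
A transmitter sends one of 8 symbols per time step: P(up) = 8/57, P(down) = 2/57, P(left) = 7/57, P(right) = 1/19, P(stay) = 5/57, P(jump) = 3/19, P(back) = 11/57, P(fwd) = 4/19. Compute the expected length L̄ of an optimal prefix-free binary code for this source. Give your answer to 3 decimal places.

Repeatedly combine the two least-probable nodes; the expected code length is the sum of the merged weights.
merge 2/57 + 1/19 → 5/57
merge 5/57 + 5/57 → 10/57
merge 7/57 + 8/57 → 5/19
merge 3/19 + 10/57 → 1/3
merge 11/57 + 4/19 → 23/57
merge 5/19 + 1/3 → 34/57
merge 23/57 + 34/57 → 1
L = 5/57 + 10/57 + 5/19 + 1/3 + 23/57 + 34/57 + 1 = 163/57 ≈ 2.860 bits/symbol.

2.860 bits/symbol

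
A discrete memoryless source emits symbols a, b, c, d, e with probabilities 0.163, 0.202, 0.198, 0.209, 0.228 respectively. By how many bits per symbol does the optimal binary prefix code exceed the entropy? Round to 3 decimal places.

0.047 bits

Entropy H = −Σ p log₂ p ≈ 2.3136 bits.
Huffman merges: 163/1000+99/500→361/1000; 101/500+209/1000→411/1000; 57/250+361/1000→589/1000; 411/1000+589/1000→1. L = 2361/1000 ≈ 2.3610.
L − H = 2.3610 − 2.3136 = 0.047 bits.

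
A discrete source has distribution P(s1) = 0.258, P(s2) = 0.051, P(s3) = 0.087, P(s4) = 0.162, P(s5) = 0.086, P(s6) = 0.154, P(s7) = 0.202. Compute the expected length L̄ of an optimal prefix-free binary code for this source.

2.677 bits/symbol

Repeatedly combine the two least-probable nodes; the expected code length is the sum of the merged weights.
merge 51/1000 + 43/500 → 137/1000
merge 87/1000 + 137/1000 → 28/125
merge 77/500 + 81/500 → 79/250
merge 101/500 + 28/125 → 213/500
merge 129/500 + 79/250 → 287/500
merge 213/500 + 287/500 → 1
L = 137/1000 + 28/125 + 79/250 + 213/500 + 287/500 + 1 = 2677/1000 = 2.677 bits/symbol.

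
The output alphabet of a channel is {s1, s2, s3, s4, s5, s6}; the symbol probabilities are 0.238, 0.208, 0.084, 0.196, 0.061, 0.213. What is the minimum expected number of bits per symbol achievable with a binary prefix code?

2.486 bits/symbol

Repeatedly combine the two least-probable nodes; the expected code length is the sum of the merged weights.
merge 61/1000 + 21/250 → 29/200
merge 29/200 + 49/250 → 341/1000
merge 26/125 + 213/1000 → 421/1000
merge 119/500 + 341/1000 → 579/1000
merge 421/1000 + 579/1000 → 1
L = 29/200 + 341/1000 + 421/1000 + 579/1000 + 1 = 1243/500 = 2.486 bits/symbol.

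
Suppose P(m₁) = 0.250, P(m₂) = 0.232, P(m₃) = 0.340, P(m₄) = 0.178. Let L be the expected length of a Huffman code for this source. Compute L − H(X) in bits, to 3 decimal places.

0.039 bits

Entropy H = −Σ p log₂ p ≈ 1.9614 bits.
Huffman merges: 89/500+29/125→41/100; 1/4+17/50→59/100; 41/100+59/100→1. L = 2 ≈ 2.0000.
L − H = 2.0000 − 1.9614 = 0.039 bits.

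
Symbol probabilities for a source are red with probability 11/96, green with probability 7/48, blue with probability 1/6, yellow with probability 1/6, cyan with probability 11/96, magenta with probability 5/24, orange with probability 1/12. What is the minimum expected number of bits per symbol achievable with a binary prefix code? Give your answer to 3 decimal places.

Repeatedly combine the two least-probable nodes; the expected code length is the sum of the merged weights.
merge 1/12 + 11/96 → 19/96
merge 11/96 + 7/48 → 25/96
merge 1/6 + 1/6 → 1/3
merge 19/96 + 5/24 → 13/32
merge 25/96 + 1/3 → 19/32
merge 13/32 + 19/32 → 1
L = 19/96 + 25/96 + 1/3 + 13/32 + 19/32 + 1 = 67/24 ≈ 2.792 bits/symbol.

2.792 bits/symbol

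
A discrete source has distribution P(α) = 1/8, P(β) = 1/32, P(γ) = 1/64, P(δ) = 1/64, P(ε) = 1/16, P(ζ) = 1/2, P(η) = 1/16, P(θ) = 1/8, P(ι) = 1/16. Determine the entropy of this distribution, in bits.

Each probability is a power of 1/2, so log₂(1/p) is an integer.
H = Σ p·log₂(1/p) = 1/8·3 + 1/32·5 + 1/64·6 + 1/64·6 + 1/16·4 + 1/2·1 + 1/16·4 + 1/8·3 + 1/16·4 = 2.34375 bits.

2.34375 bits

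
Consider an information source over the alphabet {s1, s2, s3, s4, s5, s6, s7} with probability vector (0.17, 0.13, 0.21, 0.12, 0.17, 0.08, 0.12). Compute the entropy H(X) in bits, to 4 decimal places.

2.7503 bits

H = −Σ pᵢ log₂ pᵢ.
−0.17·log₂(0.17) = 0.4346
−0.13·log₂(0.13) = 0.3826
−0.21·log₂(0.21) = 0.4728
−0.12·log₂(0.12) = 0.3671
−0.17·log₂(0.17) = 0.4346
−0.08·log₂(0.08) = 0.2915
−0.12·log₂(0.12) = 0.3671
Sum ≈ 2.7503 → 2.7503 bits.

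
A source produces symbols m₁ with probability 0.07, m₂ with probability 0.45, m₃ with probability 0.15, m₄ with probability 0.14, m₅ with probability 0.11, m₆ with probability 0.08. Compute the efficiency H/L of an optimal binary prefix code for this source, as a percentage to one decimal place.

99.4%

Entropy H = −Σ p log₂ p ≈ 2.2364 bits.
Huffman merges: 7/100+2/25→3/20; 11/100+7/50→1/4; 3/20+3/20→3/10; 1/4+3/10→11/20; 9/20+11/20→1. L = 9/4 ≈ 2.2500.
Efficiency = H/L = 2.2364/2.2500 = 99.4%.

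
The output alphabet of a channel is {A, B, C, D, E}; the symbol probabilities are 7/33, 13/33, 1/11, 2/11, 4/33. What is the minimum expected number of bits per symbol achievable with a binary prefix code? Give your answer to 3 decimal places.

Repeatedly combine the two least-probable nodes; the expected code length is the sum of the merged weights.
merge 1/11 + 4/33 → 7/33
merge 2/11 + 7/33 → 13/33
merge 7/33 + 13/33 → 20/33
merge 13/33 + 20/33 → 1
L = 7/33 + 13/33 + 20/33 + 1 = 73/33 ≈ 2.212 bits/symbol.

2.212 bits/symbol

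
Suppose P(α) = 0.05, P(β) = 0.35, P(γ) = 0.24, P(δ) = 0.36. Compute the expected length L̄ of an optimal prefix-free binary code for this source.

1.93 bits/symbol

Repeatedly combine the two least-probable nodes; the expected code length is the sum of the merged weights.
merge 1/20 + 6/25 → 29/100
merge 29/100 + 7/20 → 16/25
merge 9/25 + 16/25 → 1
L = 29/100 + 16/25 + 1 = 193/100 = 1.93 bits/symbol.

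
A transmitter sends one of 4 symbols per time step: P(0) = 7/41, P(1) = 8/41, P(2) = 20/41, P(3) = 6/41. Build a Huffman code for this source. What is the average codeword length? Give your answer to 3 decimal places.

Repeatedly combine the two least-probable nodes; the expected code length is the sum of the merged weights.
merge 6/41 + 7/41 → 13/41
merge 8/41 + 13/41 → 21/41
merge 20/41 + 21/41 → 1
L = 13/41 + 21/41 + 1 = 75/41 ≈ 1.829 bits/symbol.

1.829 bits/symbol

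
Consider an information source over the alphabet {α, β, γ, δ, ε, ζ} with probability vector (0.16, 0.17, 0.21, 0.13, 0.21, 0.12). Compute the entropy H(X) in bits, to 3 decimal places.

H = −Σ pᵢ log₂ pᵢ.
−0.16·log₂(0.16) = 0.4230
−0.17·log₂(0.17) = 0.4346
−0.21·log₂(0.21) = 0.4728
−0.13·log₂(0.13) = 0.3826
−0.21·log₂(0.21) = 0.4728
−0.12·log₂(0.12) = 0.3671
Sum ≈ 2.5530 → 2.553 bits.

2.553 bits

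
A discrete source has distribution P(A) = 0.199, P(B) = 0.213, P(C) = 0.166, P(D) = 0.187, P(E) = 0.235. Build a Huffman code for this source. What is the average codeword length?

Repeatedly combine the two least-probable nodes; the expected code length is the sum of the merged weights.
merge 83/500 + 187/1000 → 353/1000
merge 199/1000 + 213/1000 → 103/250
merge 47/200 + 353/1000 → 147/250
merge 103/250 + 147/250 → 1
L = 353/1000 + 103/250 + 147/250 + 1 = 2353/1000 = 2.353 bits/symbol.

2.353 bits/symbol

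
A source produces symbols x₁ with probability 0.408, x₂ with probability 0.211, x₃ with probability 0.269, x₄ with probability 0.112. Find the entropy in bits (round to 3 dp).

H = −Σ pᵢ log₂ pᵢ.
−0.408·log₂(0.408) = 0.5277
−0.211·log₂(0.211) = 0.4736
−0.269·log₂(0.269) = 0.5096
−0.112·log₂(0.112) = 0.3537
Sum ≈ 1.8646 → 1.865 bits.

1.865 bits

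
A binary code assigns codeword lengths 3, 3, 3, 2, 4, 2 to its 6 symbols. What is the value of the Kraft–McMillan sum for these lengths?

0.9375

With common denominator 2^4 = 16: Σ 2^(−ℓᵢ) = 2/16 + 2/16 + 2/16 + 4/16 + 1/16 + 4/16 = 15/16 = 0.9375.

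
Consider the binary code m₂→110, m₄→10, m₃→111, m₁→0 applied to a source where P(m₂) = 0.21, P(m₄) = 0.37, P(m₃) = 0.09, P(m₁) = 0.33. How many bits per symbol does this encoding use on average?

L̄ = Σ pᵢ·ℓᵢ = 0.21·3 + 0.37·2 + 0.09·3 + 0.33·1 = 1.97 bits/symbol.

1.97 bits/symbol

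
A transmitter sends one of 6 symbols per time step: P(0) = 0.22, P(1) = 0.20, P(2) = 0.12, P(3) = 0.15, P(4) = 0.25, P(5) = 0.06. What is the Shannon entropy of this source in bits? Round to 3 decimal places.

2.466 bits

H = −Σ pᵢ log₂ pᵢ.
−0.22·log₂(0.22) = 0.4806
−0.20·log₂(0.20) = 0.4644
−0.12·log₂(0.12) = 0.3671
−0.15·log₂(0.15) = 0.4105
−0.25·log₂(0.25) = 0.5000
−0.06·log₂(0.06) = 0.2435
Sum ≈ 2.4661 → 2.466 bits.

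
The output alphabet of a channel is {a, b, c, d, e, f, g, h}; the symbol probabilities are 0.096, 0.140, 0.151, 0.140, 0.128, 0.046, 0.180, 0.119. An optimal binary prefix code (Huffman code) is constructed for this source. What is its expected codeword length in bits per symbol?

2.962 bits/symbol

Repeatedly combine the two least-probable nodes; the expected code length is the sum of the merged weights.
merge 23/500 + 12/125 → 71/500
merge 119/1000 + 16/125 → 247/1000
merge 7/50 + 7/50 → 7/25
merge 71/500 + 151/1000 → 293/1000
merge 9/50 + 247/1000 → 427/1000
merge 7/25 + 293/1000 → 573/1000
merge 427/1000 + 573/1000 → 1
L = 71/500 + 247/1000 + 7/25 + 293/1000 + 427/1000 + 573/1000 + 1 = 1481/500 = 2.962 bits/symbol.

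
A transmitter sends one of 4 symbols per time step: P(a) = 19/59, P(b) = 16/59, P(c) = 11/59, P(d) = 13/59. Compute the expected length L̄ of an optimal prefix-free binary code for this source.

Repeatedly combine the two least-probable nodes; the expected code length is the sum of the merged weights.
merge 11/59 + 13/59 → 24/59
merge 16/59 + 19/59 → 35/59
merge 24/59 + 35/59 → 1
L = 24/59 + 35/59 + 1 = 2 bits/symbol.

2 bits/symbol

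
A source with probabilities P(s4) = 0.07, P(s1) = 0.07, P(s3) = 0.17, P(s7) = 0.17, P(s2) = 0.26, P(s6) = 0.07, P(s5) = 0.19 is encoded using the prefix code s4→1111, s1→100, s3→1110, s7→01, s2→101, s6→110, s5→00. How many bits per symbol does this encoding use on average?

L̄ = Σ pᵢ·ℓᵢ = 0.07·4 + 0.07·3 + 0.17·4 + 0.17·2 + 0.26·3 + 0.07·3 + 0.19·2 = 2.88 bits/symbol.

2.88 bits/symbol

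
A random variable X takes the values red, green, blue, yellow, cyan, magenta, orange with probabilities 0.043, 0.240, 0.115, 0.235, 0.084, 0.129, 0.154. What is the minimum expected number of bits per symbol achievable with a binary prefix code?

Repeatedly combine the two least-probable nodes; the expected code length is the sum of the merged weights.
merge 43/1000 + 21/250 → 127/1000
merge 23/200 + 127/1000 → 121/500
merge 129/1000 + 77/500 → 283/1000
merge 47/200 + 6/25 → 19/40
merge 121/500 + 283/1000 → 21/40
merge 19/40 + 21/40 → 1
L = 127/1000 + 121/500 + 283/1000 + 19/40 + 21/40 + 1 = 663/250 = 2.652 bits/symbol.

2.652 bits/symbol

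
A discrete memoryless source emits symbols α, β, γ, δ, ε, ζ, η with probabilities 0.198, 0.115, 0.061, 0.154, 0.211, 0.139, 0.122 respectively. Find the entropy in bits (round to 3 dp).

2.723 bits

H = −Σ pᵢ log₂ pᵢ.
−0.198·log₂(0.198) = 0.4626
−0.115·log₂(0.115) = 0.3588
−0.061·log₂(0.061) = 0.2461
−0.154·log₂(0.154) = 0.4156
−0.211·log₂(0.211) = 0.4736
−0.139·log₂(0.139) = 0.3957
−0.122·log₂(0.122) = 0.3703
Sum ≈ 2.7228 → 2.723 bits.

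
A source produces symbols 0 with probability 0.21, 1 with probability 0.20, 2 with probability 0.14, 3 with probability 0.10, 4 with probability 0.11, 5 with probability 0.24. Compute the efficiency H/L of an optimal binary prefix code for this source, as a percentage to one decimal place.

Entropy H = −Σ p log₂ p ≈ 2.5109 bits.
Huffman merges: 1/10+11/100→21/100; 7/50+1/5→17/50; 21/100+21/100→21/50; 6/25+17/50→29/50; 21/50+29/50→1. L = 51/20 ≈ 2.5500.
Efficiency = H/L = 2.5109/2.5500 = 98.5%.

98.5%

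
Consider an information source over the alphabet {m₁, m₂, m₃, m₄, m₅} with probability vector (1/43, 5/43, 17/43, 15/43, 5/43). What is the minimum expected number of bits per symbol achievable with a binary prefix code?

2 bits/symbol

Repeatedly combine the two least-probable nodes; the expected code length is the sum of the merged weights.
merge 1/43 + 5/43 → 6/43
merge 5/43 + 6/43 → 11/43
merge 11/43 + 15/43 → 26/43
merge 17/43 + 26/43 → 1
L = 6/43 + 11/43 + 26/43 + 1 = 2 bits/symbol.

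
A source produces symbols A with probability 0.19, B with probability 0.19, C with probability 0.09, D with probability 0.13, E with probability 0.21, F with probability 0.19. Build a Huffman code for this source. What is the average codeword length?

Repeatedly combine the two least-probable nodes; the expected code length is the sum of the merged weights.
merge 9/100 + 13/100 → 11/50
merge 19/100 + 19/100 → 19/50
merge 19/100 + 21/100 → 2/5
merge 11/50 + 19/50 → 3/5
merge 2/5 + 3/5 → 1
L = 11/50 + 19/50 + 2/5 + 3/5 + 1 = 13/5 = 2.6 bits/symbol.

2.6 bits/symbol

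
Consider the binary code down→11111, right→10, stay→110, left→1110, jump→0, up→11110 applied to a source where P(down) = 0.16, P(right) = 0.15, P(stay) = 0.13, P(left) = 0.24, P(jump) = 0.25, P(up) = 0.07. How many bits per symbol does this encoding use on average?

L̄ = Σ pᵢ·ℓᵢ = 0.16·5 + 0.15·2 + 0.13·3 + 0.24·4 + 0.25·1 + 0.07·5 = 3.05 bits/symbol.

3.05 bits/symbol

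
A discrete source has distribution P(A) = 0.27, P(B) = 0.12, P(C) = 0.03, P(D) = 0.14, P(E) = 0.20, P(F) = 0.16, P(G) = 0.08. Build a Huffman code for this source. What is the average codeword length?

Repeatedly combine the two least-probable nodes; the expected code length is the sum of the merged weights.
merge 3/100 + 2/25 → 11/100
merge 11/100 + 3/25 → 23/100
merge 7/50 + 4/25 → 3/10
merge 1/5 + 23/100 → 43/100
merge 27/100 + 3/10 → 57/100
merge 43/100 + 57/100 → 1
L = 11/100 + 23/100 + 3/10 + 43/100 + 57/100 + 1 = 66/25 = 2.64 bits/symbol.

2.64 bits/symbol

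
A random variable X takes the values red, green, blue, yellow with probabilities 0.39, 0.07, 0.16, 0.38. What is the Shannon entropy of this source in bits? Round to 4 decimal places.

H = −Σ pᵢ log₂ pᵢ.
−0.39·log₂(0.39) = 0.5298
−0.07·log₂(0.07) = 0.2686
−0.16·log₂(0.16) = 0.4230
−0.38·log₂(0.38) = 0.5305
Sum ≈ 1.7518 → 1.7518 bits.

1.7518 bits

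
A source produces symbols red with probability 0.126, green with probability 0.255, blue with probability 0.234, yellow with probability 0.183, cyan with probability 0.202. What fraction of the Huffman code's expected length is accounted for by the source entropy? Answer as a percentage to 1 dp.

Entropy H = −Σ p log₂ p ≈ 2.2841 bits.
Huffman merges: 63/500+183/1000→309/1000; 101/500+117/500→109/250; 51/200+309/1000→141/250; 109/250+141/250→1. L = 2309/1000 ≈ 2.3090.
Efficiency = H/L = 2.2841/2.3090 = 98.9%.

98.9%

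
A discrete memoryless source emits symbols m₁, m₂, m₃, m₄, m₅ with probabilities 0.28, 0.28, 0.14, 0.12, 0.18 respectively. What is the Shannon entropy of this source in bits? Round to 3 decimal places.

H = −Σ pᵢ log₂ pᵢ.
−0.28·log₂(0.28) = 0.5142
−0.28·log₂(0.28) = 0.5142
−0.14·log₂(0.14) = 0.3971
−0.12·log₂(0.12) = 0.3671
−0.18·log₂(0.18) = 0.4453
Sum ≈ 2.2379 → 2.238 bits.

2.238 bits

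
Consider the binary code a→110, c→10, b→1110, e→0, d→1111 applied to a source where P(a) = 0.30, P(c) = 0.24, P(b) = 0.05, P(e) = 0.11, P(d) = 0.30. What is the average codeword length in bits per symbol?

2.89 bits/symbol

L̄ = Σ pᵢ·ℓᵢ = 0.30·3 + 0.24·2 + 0.05·4 + 0.11·1 + 0.30·4 = 2.89 bits/symbol.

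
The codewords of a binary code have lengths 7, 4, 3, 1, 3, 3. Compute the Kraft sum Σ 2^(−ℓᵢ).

0.9453125

With common denominator 2^7 = 128: Σ 2^(−ℓᵢ) = 1/128 + 8/128 + 16/128 + 64/128 + 16/128 + 16/128 = 121/128 = 0.9453125.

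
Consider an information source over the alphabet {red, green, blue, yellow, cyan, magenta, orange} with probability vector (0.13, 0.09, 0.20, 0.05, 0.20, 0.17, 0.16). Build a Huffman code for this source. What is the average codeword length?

2.74 bits/symbol

Repeatedly combine the two least-probable nodes; the expected code length is the sum of the merged weights.
merge 1/20 + 9/100 → 7/50
merge 13/100 + 7/50 → 27/100
merge 4/25 + 17/100 → 33/100
merge 1/5 + 1/5 → 2/5
merge 27/100 + 33/100 → 3/5
merge 2/5 + 3/5 → 1
L = 7/50 + 27/100 + 33/100 + 2/5 + 3/5 + 1 = 137/50 = 2.74 bits/symbol.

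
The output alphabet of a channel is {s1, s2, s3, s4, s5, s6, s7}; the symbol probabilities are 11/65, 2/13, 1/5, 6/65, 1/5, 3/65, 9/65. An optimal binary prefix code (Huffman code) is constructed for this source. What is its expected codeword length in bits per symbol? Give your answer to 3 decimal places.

Repeatedly combine the two least-probable nodes; the expected code length is the sum of the merged weights.
merge 3/65 + 6/65 → 9/65
merge 9/65 + 9/65 → 18/65
merge 2/13 + 11/65 → 21/65
merge 1/5 + 1/5 → 2/5
merge 18/65 + 21/65 → 3/5
merge 2/5 + 3/5 → 1
L = 9/65 + 18/65 + 21/65 + 2/5 + 3/5 + 1 = 178/65 ≈ 2.738 bits/symbol.

2.738 bits/symbol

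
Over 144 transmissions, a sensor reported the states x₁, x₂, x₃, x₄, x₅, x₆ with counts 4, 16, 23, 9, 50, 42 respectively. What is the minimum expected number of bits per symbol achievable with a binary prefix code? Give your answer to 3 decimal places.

Probabilities are the counts divided by 144.
Repeatedly combine the two least-probable nodes; the expected code length is the sum of the merged weights.
merge 1/36 + 1/16 → 13/144
merge 13/144 + 1/9 → 29/144
merge 23/144 + 29/144 → 13/36
merge 7/24 + 25/72 → 23/36
merge 13/36 + 23/36 → 1
L = 13/144 + 29/144 + 13/36 + 23/36 + 1 = 55/24 ≈ 2.292 bits/symbol.

2.292 bits/symbol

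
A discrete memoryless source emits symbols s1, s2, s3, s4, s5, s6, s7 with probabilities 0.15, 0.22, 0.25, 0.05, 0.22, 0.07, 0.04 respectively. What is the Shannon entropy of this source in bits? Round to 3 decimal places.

H = −Σ pᵢ log₂ pᵢ.
−0.15·log₂(0.15) = 0.4105
−0.22·log₂(0.22) = 0.4806
−0.25·log₂(0.25) = 0.5000
−0.05·log₂(0.05) = 0.2161
−0.22·log₂(0.22) = 0.4806
−0.07·log₂(0.07) = 0.2686
−0.04·log₂(0.04) = 0.1858
Sum ≈ 2.5421 → 2.542 bits.

2.542 bits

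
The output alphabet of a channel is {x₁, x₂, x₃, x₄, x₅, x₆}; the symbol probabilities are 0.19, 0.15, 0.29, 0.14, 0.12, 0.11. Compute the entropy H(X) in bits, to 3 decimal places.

2.498 bits

H = −Σ pᵢ log₂ pᵢ.
−0.19·log₂(0.19) = 0.4552
−0.15·log₂(0.15) = 0.4105
−0.29·log₂(0.29) = 0.5179
−0.14·log₂(0.14) = 0.3971
−0.12·log₂(0.12) = 0.3671
−0.11·log₂(0.11) = 0.3503
Sum ≈ 2.4981 → 2.498 bits.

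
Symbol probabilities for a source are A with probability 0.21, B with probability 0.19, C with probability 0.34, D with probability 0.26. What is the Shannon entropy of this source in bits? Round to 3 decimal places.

H = −Σ pᵢ log₂ pᵢ.
−0.21·log₂(0.21) = 0.4728
−0.19·log₂(0.19) = 0.4552
−0.34·log₂(0.34) = 0.5292
−0.26·log₂(0.26) = 0.5053
Sum ≈ 1.9625 → 1.963 bits.

1.963 bits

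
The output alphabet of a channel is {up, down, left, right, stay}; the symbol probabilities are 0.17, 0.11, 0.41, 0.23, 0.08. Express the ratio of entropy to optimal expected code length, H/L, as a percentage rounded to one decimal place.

Entropy H = −Σ p log₂ p ≈ 2.0914 bits.
Huffman merges: 2/25+11/100→19/100; 17/100+19/100→9/25; 23/100+9/25→59/100; 41/100+59/100→1. L = 107/50 ≈ 2.1400.
Efficiency = H/L = 2.0914/2.1400 = 97.7%.

97.7%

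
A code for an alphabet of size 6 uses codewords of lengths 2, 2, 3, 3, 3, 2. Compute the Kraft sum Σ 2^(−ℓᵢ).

With common denominator 2^3 = 8: Σ 2^(−ℓᵢ) = 2/8 + 2/8 + 1/8 + 1/8 + 1/8 + 2/8 = 9/8 = 1.125.

1.125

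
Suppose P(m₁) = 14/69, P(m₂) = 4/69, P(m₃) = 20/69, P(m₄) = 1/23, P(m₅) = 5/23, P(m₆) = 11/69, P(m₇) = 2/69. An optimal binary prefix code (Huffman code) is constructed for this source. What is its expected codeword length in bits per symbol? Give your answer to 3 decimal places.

Repeatedly combine the two least-probable nodes; the expected code length is the sum of the merged weights.
merge 2/69 + 1/23 → 5/69
merge 4/69 + 5/69 → 3/23
merge 3/23 + 11/69 → 20/69
merge 14/69 + 5/23 → 29/69
merge 20/69 + 20/69 → 40/69
merge 29/69 + 40/69 → 1
L = 5/69 + 3/23 + 20/69 + 29/69 + 40/69 + 1 = 172/69 ≈ 2.493 bits/symbol.

2.493 bits/symbol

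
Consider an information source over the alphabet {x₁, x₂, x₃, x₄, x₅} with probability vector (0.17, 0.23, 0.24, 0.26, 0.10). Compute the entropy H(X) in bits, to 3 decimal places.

2.254 bits

H = −Σ pᵢ log₂ pᵢ.
−0.17·log₂(0.17) = 0.4346
−0.23·log₂(0.23) = 0.4877
−0.24·log₂(0.24) = 0.4941
−0.26·log₂(0.26) = 0.5053
−0.10·log₂(0.10) = 0.3322
Sum ≈ 2.2539 → 2.254 bits.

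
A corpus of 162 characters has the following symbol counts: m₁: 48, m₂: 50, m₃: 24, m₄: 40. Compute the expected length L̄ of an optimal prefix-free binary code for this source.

Probabilities are the counts divided by 162.
Repeatedly combine the two least-probable nodes; the expected code length is the sum of the merged weights.
merge 4/27 + 20/81 → 32/81
merge 8/27 + 25/81 → 49/81
merge 32/81 + 49/81 → 1
L = 32/81 + 49/81 + 1 = 2 bits/symbol.

2 bits/symbol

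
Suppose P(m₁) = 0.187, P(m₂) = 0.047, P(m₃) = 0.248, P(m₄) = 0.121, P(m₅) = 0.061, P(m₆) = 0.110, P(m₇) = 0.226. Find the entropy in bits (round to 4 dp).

2.6085 bits

H = −Σ pᵢ log₂ pᵢ.
−0.187·log₂(0.187) = 0.4523
−0.047·log₂(0.047) = 0.2073
−0.248·log₂(0.248) = 0.4989
−0.121·log₂(0.121) = 0.3687
−0.061·log₂(0.061) = 0.2461
−0.110·log₂(0.110) = 0.3503
−0.226·log₂(0.226) = 0.4849
Sum ≈ 2.6085 → 2.6085 bits.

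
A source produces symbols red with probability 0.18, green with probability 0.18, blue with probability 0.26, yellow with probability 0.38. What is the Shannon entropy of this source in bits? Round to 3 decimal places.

H = −Σ pᵢ log₂ pᵢ.
−0.18·log₂(0.18) = 0.4453
−0.18·log₂(0.18) = 0.4453
−0.26·log₂(0.26) = 0.5053
−0.38·log₂(0.38) = 0.5305
Sum ≈ 1.9264 → 1.926 bits.

1.926 bits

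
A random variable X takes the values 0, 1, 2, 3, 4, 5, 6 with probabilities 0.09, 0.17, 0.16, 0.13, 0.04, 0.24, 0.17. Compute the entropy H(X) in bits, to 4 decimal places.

2.6674 bits

H = −Σ pᵢ log₂ pᵢ.
−0.09·log₂(0.09) = 0.3127
−0.17·log₂(0.17) = 0.4346
−0.16·log₂(0.16) = 0.4230
−0.13·log₂(0.13) = 0.3826
−0.04·log₂(0.04) = 0.1858
−0.24·log₂(0.24) = 0.4941
−0.17·log₂(0.17) = 0.4346
Sum ≈ 2.6674 → 2.6674 bits.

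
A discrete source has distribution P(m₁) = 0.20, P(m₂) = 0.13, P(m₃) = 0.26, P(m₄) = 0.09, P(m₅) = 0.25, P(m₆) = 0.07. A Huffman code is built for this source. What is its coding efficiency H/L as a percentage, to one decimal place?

99.3%

Entropy H = −Σ p log₂ p ≈ 2.4335 bits.
Huffman merges: 7/100+9/100→4/25; 13/100+4/25→29/100; 1/5+1/4→9/20; 13/50+29/100→11/20; 9/20+11/20→1. L = 49/20 ≈ 2.4500.
Efficiency = H/L = 2.4335/2.4500 = 99.3%.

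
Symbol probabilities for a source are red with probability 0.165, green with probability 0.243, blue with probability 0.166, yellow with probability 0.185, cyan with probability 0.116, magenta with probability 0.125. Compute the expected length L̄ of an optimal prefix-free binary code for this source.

2.572 bits/symbol

Repeatedly combine the two least-probable nodes; the expected code length is the sum of the merged weights.
merge 29/250 + 1/8 → 241/1000
merge 33/200 + 83/500 → 331/1000
merge 37/200 + 241/1000 → 213/500
merge 243/1000 + 331/1000 → 287/500
merge 213/500 + 287/500 → 1
L = 241/1000 + 331/1000 + 213/500 + 287/500 + 1 = 643/250 = 2.572 bits/symbol.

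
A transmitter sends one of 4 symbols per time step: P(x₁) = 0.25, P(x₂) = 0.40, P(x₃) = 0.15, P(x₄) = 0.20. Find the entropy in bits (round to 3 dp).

1.904 bits

H = −Σ pᵢ log₂ pᵢ.
−0.25·log₂(0.25) = 0.5000
−0.40·log₂(0.40) = 0.5288
−0.15·log₂(0.15) = 0.4105
−0.20·log₂(0.20) = 0.4644
Sum ≈ 1.9037 → 1.904 bits.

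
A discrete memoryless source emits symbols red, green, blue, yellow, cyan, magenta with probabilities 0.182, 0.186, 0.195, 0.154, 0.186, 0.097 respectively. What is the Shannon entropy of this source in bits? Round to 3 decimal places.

H = −Σ pᵢ log₂ pᵢ.
−0.182·log₂(0.182) = 0.4474
−0.186·log₂(0.186) = 0.4514
−0.195·log₂(0.195) = 0.4599
−0.154·log₂(0.154) = 0.4156
−0.186·log₂(0.186) = 0.4514
−0.097·log₂(0.097) = 0.3265
Sum ≈ 2.5521 → 2.552 bits.

2.552 bits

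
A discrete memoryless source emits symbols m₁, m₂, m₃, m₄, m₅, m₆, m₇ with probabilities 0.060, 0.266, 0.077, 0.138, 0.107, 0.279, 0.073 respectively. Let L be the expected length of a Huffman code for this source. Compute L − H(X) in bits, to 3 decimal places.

0.023 bits

Entropy H = −Σ p log₂ p ≈ 2.5653 bits.
Huffman merges: 3/50+73/1000→133/1000; 77/1000+107/1000→23/125; 133/1000+69/500→271/1000; 23/125+133/500→9/20; 271/1000+279/1000→11/20; 9/20+11/20→1. L = 647/250 ≈ 2.5880.
L − H = 2.5880 − 2.5653 = 0.023 bits.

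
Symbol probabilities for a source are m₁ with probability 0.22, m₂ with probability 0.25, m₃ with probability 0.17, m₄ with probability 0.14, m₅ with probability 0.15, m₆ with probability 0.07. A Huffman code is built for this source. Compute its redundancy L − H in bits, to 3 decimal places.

Entropy H = −Σ p log₂ p ≈ 2.4914 bits.
Huffman merges: 7/100+7/50→21/100; 3/20+17/100→8/25; 21/100+11/50→43/100; 1/4+8/25→57/100; 43/100+57/100→1. L = 253/100 ≈ 2.5300.
L − H = 2.5300 − 2.4914 = 0.039 bits.

0.039 bits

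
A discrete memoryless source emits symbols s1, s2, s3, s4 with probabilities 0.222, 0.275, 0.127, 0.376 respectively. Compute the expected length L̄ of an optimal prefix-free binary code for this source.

1.973 bits/symbol

Repeatedly combine the two least-probable nodes; the expected code length is the sum of the merged weights.
merge 127/1000 + 111/500 → 349/1000
merge 11/40 + 349/1000 → 78/125
merge 47/125 + 78/125 → 1
L = 349/1000 + 78/125 + 1 = 1973/1000 = 1.973 bits/symbol.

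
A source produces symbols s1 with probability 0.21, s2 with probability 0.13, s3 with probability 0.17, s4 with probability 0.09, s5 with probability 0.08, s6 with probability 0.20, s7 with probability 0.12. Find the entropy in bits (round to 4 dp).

H = −Σ pᵢ log₂ pᵢ.
−0.21·log₂(0.21) = 0.4728
−0.13·log₂(0.13) = 0.3826
−0.17·log₂(0.17) = 0.4346
−0.09·log₂(0.09) = 0.3127
−0.08·log₂(0.08) = 0.2915
−0.20·log₂(0.20) = 0.4644
−0.12·log₂(0.12) = 0.3671
Sum ≈ 2.7257 → 2.7257 bits.

2.7257 bits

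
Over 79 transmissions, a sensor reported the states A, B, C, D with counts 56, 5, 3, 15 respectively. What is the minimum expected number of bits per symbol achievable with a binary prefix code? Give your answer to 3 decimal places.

1.392 bits/symbol

Probabilities are the counts divided by 79.
Repeatedly combine the two least-probable nodes; the expected code length is the sum of the merged weights.
merge 3/79 + 5/79 → 8/79
merge 8/79 + 15/79 → 23/79
merge 23/79 + 56/79 → 1
L = 8/79 + 23/79 + 1 = 110/79 ≈ 1.392 bits/symbol.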